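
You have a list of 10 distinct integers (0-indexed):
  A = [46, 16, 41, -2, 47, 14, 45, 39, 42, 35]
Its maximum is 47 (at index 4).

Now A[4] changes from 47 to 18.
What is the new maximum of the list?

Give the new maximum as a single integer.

Answer: 46

Derivation:
Old max = 47 (at index 4)
Change: A[4] 47 -> 18
Changed element WAS the max -> may need rescan.
  Max of remaining elements: 46
  New max = max(18, 46) = 46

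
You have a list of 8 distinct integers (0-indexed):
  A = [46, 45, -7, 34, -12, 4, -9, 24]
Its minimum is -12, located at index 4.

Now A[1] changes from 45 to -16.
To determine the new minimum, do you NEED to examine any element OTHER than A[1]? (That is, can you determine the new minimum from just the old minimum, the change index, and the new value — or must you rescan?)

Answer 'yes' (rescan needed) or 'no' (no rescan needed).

Answer: no

Derivation:
Old min = -12 at index 4
Change at index 1: 45 -> -16
Index 1 was NOT the min. New min = min(-12, -16). No rescan of other elements needed.
Needs rescan: no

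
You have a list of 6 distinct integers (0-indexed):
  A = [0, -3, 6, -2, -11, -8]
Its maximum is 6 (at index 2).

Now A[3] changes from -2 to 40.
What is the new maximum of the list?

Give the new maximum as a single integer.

Answer: 40

Derivation:
Old max = 6 (at index 2)
Change: A[3] -2 -> 40
Changed element was NOT the old max.
  New max = max(old_max, new_val) = max(6, 40) = 40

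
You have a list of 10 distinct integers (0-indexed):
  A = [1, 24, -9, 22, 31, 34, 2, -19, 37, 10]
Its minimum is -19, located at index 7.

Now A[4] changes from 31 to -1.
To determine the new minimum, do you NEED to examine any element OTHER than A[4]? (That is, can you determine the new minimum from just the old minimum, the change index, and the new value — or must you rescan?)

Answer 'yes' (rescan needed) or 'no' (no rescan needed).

Old min = -19 at index 7
Change at index 4: 31 -> -1
Index 4 was NOT the min. New min = min(-19, -1). No rescan of other elements needed.
Needs rescan: no

Answer: no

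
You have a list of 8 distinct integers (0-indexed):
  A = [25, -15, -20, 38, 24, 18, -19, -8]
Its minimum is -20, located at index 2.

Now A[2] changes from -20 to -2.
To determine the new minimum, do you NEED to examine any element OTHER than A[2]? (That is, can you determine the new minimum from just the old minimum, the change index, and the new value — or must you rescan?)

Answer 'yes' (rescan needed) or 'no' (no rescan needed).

Old min = -20 at index 2
Change at index 2: -20 -> -2
Index 2 WAS the min and new value -2 > old min -20. Must rescan other elements to find the new min.
Needs rescan: yes

Answer: yes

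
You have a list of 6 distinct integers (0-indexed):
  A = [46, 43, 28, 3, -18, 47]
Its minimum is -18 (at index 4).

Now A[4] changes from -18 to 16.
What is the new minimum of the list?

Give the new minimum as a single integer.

Old min = -18 (at index 4)
Change: A[4] -18 -> 16
Changed element WAS the min. Need to check: is 16 still <= all others?
  Min of remaining elements: 3
  New min = min(16, 3) = 3

Answer: 3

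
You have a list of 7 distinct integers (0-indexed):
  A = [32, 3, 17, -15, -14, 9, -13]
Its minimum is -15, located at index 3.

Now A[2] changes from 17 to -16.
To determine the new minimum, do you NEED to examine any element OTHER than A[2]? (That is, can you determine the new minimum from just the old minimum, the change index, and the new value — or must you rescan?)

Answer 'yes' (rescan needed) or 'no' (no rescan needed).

Old min = -15 at index 3
Change at index 2: 17 -> -16
Index 2 was NOT the min. New min = min(-15, -16). No rescan of other elements needed.
Needs rescan: no

Answer: no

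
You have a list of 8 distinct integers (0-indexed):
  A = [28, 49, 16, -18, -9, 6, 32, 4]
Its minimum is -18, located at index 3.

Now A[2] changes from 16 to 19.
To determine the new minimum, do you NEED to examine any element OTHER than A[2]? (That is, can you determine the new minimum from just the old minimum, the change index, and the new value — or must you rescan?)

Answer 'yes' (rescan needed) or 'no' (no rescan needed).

Old min = -18 at index 3
Change at index 2: 16 -> 19
Index 2 was NOT the min. New min = min(-18, 19). No rescan of other elements needed.
Needs rescan: no

Answer: no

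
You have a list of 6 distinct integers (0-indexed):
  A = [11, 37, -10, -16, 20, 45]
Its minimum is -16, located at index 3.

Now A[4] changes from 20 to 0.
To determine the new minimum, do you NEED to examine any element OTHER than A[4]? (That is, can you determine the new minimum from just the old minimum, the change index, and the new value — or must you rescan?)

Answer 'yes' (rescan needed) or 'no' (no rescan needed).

Old min = -16 at index 3
Change at index 4: 20 -> 0
Index 4 was NOT the min. New min = min(-16, 0). No rescan of other elements needed.
Needs rescan: no

Answer: no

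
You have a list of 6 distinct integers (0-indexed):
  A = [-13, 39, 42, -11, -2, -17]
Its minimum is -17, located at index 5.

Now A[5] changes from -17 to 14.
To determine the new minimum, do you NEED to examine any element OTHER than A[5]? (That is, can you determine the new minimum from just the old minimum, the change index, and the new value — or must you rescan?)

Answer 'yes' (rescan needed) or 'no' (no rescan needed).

Old min = -17 at index 5
Change at index 5: -17 -> 14
Index 5 WAS the min and new value 14 > old min -17. Must rescan other elements to find the new min.
Needs rescan: yes

Answer: yes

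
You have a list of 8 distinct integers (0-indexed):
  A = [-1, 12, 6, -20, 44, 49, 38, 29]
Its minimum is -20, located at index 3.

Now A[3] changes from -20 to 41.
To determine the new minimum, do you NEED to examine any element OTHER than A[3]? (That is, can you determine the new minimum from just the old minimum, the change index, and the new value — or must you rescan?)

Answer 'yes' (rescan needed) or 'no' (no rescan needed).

Old min = -20 at index 3
Change at index 3: -20 -> 41
Index 3 WAS the min and new value 41 > old min -20. Must rescan other elements to find the new min.
Needs rescan: yes

Answer: yes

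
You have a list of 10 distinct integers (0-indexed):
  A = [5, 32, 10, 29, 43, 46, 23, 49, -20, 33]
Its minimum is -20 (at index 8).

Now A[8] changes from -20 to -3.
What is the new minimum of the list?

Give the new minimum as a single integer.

Old min = -20 (at index 8)
Change: A[8] -20 -> -3
Changed element WAS the min. Need to check: is -3 still <= all others?
  Min of remaining elements: 5
  New min = min(-3, 5) = -3

Answer: -3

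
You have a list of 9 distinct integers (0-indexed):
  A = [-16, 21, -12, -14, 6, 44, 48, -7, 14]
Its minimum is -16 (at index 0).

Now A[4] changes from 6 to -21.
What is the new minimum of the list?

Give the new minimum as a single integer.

Answer: -21

Derivation:
Old min = -16 (at index 0)
Change: A[4] 6 -> -21
Changed element was NOT the old min.
  New min = min(old_min, new_val) = min(-16, -21) = -21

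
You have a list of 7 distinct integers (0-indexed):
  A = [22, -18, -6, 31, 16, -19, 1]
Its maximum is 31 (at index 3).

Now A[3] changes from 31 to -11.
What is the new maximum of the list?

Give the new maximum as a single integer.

Answer: 22

Derivation:
Old max = 31 (at index 3)
Change: A[3] 31 -> -11
Changed element WAS the max -> may need rescan.
  Max of remaining elements: 22
  New max = max(-11, 22) = 22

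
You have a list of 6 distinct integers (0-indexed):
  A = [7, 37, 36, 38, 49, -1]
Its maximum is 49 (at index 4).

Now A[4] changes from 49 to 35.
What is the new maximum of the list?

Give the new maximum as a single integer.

Answer: 38

Derivation:
Old max = 49 (at index 4)
Change: A[4] 49 -> 35
Changed element WAS the max -> may need rescan.
  Max of remaining elements: 38
  New max = max(35, 38) = 38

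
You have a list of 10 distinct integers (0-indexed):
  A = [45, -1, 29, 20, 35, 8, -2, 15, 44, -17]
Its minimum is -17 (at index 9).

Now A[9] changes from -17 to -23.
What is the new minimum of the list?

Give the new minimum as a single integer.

Answer: -23

Derivation:
Old min = -17 (at index 9)
Change: A[9] -17 -> -23
Changed element WAS the min. Need to check: is -23 still <= all others?
  Min of remaining elements: -2
  New min = min(-23, -2) = -23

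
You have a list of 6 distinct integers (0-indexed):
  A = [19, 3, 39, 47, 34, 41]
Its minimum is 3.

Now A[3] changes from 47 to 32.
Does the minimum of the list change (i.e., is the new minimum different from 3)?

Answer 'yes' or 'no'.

Old min = 3
Change: A[3] 47 -> 32
Changed element was NOT the min; min changes only if 32 < 3.
New min = 3; changed? no

Answer: no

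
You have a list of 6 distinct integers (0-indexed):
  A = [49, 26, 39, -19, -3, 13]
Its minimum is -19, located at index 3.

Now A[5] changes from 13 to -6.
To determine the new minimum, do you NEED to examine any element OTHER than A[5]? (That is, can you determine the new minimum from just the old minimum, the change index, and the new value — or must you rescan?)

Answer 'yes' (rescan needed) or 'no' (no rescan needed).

Old min = -19 at index 3
Change at index 5: 13 -> -6
Index 5 was NOT the min. New min = min(-19, -6). No rescan of other elements needed.
Needs rescan: no

Answer: no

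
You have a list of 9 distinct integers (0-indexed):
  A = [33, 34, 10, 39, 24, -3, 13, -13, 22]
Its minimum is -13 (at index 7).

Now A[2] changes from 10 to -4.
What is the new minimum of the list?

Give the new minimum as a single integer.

Old min = -13 (at index 7)
Change: A[2] 10 -> -4
Changed element was NOT the old min.
  New min = min(old_min, new_val) = min(-13, -4) = -13

Answer: -13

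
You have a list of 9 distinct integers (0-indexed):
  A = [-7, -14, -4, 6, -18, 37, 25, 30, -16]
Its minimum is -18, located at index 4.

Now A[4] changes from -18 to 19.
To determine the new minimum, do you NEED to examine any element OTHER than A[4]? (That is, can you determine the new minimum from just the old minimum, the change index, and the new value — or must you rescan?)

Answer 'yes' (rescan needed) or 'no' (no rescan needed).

Answer: yes

Derivation:
Old min = -18 at index 4
Change at index 4: -18 -> 19
Index 4 WAS the min and new value 19 > old min -18. Must rescan other elements to find the new min.
Needs rescan: yes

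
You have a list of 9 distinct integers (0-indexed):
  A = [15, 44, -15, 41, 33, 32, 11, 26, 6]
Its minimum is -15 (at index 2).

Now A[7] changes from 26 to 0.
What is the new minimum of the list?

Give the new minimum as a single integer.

Answer: -15

Derivation:
Old min = -15 (at index 2)
Change: A[7] 26 -> 0
Changed element was NOT the old min.
  New min = min(old_min, new_val) = min(-15, 0) = -15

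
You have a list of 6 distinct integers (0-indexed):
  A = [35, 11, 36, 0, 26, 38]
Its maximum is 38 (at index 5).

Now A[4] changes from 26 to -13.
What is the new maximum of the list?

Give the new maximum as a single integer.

Old max = 38 (at index 5)
Change: A[4] 26 -> -13
Changed element was NOT the old max.
  New max = max(old_max, new_val) = max(38, -13) = 38

Answer: 38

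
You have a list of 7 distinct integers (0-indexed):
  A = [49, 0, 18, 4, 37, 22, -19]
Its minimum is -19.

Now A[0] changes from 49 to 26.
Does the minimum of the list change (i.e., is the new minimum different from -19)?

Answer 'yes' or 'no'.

Answer: no

Derivation:
Old min = -19
Change: A[0] 49 -> 26
Changed element was NOT the min; min changes only if 26 < -19.
New min = -19; changed? no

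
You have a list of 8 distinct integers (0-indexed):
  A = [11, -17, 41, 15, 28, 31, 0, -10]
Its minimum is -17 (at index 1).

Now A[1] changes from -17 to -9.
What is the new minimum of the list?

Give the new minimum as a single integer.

Old min = -17 (at index 1)
Change: A[1] -17 -> -9
Changed element WAS the min. Need to check: is -9 still <= all others?
  Min of remaining elements: -10
  New min = min(-9, -10) = -10

Answer: -10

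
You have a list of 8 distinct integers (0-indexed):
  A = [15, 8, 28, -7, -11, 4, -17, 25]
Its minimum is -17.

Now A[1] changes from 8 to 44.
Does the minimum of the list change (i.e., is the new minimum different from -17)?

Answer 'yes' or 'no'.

Answer: no

Derivation:
Old min = -17
Change: A[1] 8 -> 44
Changed element was NOT the min; min changes only if 44 < -17.
New min = -17; changed? no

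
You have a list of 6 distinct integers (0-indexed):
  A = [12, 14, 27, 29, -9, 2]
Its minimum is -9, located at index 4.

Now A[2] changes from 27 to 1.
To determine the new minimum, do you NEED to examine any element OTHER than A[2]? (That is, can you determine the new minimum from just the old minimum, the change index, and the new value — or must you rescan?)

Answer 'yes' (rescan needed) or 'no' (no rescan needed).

Answer: no

Derivation:
Old min = -9 at index 4
Change at index 2: 27 -> 1
Index 2 was NOT the min. New min = min(-9, 1). No rescan of other elements needed.
Needs rescan: no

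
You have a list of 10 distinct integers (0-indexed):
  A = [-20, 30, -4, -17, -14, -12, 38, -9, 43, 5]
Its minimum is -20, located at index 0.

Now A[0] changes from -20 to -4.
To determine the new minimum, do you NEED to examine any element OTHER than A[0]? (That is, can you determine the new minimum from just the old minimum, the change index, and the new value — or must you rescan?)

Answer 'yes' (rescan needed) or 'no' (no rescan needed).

Old min = -20 at index 0
Change at index 0: -20 -> -4
Index 0 WAS the min and new value -4 > old min -20. Must rescan other elements to find the new min.
Needs rescan: yes

Answer: yes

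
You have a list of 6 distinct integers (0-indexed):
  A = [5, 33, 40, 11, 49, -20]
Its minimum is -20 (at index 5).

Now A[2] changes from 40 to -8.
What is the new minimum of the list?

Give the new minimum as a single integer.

Old min = -20 (at index 5)
Change: A[2] 40 -> -8
Changed element was NOT the old min.
  New min = min(old_min, new_val) = min(-20, -8) = -20

Answer: -20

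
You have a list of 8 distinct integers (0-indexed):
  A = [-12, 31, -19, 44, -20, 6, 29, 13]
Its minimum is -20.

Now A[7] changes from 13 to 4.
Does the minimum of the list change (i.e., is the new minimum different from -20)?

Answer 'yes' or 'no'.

Old min = -20
Change: A[7] 13 -> 4
Changed element was NOT the min; min changes only if 4 < -20.
New min = -20; changed? no

Answer: no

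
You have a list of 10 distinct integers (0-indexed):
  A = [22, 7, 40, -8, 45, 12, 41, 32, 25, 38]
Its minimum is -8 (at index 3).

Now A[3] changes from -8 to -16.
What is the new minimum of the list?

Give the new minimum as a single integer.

Old min = -8 (at index 3)
Change: A[3] -8 -> -16
Changed element WAS the min. Need to check: is -16 still <= all others?
  Min of remaining elements: 7
  New min = min(-16, 7) = -16

Answer: -16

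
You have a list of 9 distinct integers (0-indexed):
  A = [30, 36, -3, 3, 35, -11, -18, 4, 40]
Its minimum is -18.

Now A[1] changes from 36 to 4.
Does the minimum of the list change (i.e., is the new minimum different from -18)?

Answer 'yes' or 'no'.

Old min = -18
Change: A[1] 36 -> 4
Changed element was NOT the min; min changes only if 4 < -18.
New min = -18; changed? no

Answer: no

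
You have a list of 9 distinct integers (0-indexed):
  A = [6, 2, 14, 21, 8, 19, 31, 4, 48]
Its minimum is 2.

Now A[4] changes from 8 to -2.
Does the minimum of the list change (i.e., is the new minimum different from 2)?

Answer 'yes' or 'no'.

Old min = 2
Change: A[4] 8 -> -2
Changed element was NOT the min; min changes only if -2 < 2.
New min = -2; changed? yes

Answer: yes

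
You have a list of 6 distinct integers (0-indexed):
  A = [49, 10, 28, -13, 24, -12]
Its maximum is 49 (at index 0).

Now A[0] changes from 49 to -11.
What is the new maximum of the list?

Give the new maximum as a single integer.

Answer: 28

Derivation:
Old max = 49 (at index 0)
Change: A[0] 49 -> -11
Changed element WAS the max -> may need rescan.
  Max of remaining elements: 28
  New max = max(-11, 28) = 28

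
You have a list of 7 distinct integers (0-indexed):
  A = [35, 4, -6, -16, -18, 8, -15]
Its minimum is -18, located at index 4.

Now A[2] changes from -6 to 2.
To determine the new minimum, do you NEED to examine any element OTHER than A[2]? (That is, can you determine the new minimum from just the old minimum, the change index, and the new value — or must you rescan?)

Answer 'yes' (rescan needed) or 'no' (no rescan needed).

Old min = -18 at index 4
Change at index 2: -6 -> 2
Index 2 was NOT the min. New min = min(-18, 2). No rescan of other elements needed.
Needs rescan: no

Answer: no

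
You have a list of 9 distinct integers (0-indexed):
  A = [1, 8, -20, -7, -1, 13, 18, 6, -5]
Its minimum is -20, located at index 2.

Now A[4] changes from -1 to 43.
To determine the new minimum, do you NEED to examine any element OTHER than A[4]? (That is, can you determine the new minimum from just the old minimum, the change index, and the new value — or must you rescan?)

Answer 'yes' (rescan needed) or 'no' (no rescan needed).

Old min = -20 at index 2
Change at index 4: -1 -> 43
Index 4 was NOT the min. New min = min(-20, 43). No rescan of other elements needed.
Needs rescan: no

Answer: no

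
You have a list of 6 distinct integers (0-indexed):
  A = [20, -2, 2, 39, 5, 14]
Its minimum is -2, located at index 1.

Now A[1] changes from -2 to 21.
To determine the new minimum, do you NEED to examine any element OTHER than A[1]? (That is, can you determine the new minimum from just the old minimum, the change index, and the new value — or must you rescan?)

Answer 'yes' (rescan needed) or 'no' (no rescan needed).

Answer: yes

Derivation:
Old min = -2 at index 1
Change at index 1: -2 -> 21
Index 1 WAS the min and new value 21 > old min -2. Must rescan other elements to find the new min.
Needs rescan: yes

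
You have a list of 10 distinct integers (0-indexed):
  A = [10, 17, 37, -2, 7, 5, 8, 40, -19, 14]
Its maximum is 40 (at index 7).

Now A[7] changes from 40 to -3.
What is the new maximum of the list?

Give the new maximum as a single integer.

Old max = 40 (at index 7)
Change: A[7] 40 -> -3
Changed element WAS the max -> may need rescan.
  Max of remaining elements: 37
  New max = max(-3, 37) = 37

Answer: 37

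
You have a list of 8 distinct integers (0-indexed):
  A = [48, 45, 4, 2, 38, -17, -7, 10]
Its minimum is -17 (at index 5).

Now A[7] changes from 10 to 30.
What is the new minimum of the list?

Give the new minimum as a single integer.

Old min = -17 (at index 5)
Change: A[7] 10 -> 30
Changed element was NOT the old min.
  New min = min(old_min, new_val) = min(-17, 30) = -17

Answer: -17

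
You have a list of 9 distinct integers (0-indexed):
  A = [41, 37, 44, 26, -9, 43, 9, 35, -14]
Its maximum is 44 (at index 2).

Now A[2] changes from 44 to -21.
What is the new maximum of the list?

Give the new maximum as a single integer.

Old max = 44 (at index 2)
Change: A[2] 44 -> -21
Changed element WAS the max -> may need rescan.
  Max of remaining elements: 43
  New max = max(-21, 43) = 43

Answer: 43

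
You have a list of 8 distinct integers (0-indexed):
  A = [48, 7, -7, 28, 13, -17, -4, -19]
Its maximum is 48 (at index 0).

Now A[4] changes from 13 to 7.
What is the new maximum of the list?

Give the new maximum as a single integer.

Answer: 48

Derivation:
Old max = 48 (at index 0)
Change: A[4] 13 -> 7
Changed element was NOT the old max.
  New max = max(old_max, new_val) = max(48, 7) = 48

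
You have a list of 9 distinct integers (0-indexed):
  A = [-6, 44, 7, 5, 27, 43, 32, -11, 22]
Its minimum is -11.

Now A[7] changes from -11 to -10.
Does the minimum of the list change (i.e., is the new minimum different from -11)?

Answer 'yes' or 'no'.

Old min = -11
Change: A[7] -11 -> -10
Changed element was the min; new min must be rechecked.
New min = -10; changed? yes

Answer: yes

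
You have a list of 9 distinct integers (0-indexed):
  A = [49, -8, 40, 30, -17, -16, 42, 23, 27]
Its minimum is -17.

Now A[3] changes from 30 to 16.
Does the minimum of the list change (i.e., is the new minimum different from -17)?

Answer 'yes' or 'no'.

Answer: no

Derivation:
Old min = -17
Change: A[3] 30 -> 16
Changed element was NOT the min; min changes only if 16 < -17.
New min = -17; changed? no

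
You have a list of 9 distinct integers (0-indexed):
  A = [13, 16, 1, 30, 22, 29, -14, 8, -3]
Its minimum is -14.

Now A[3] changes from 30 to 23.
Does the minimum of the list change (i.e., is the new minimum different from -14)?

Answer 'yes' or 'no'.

Old min = -14
Change: A[3] 30 -> 23
Changed element was NOT the min; min changes only if 23 < -14.
New min = -14; changed? no

Answer: no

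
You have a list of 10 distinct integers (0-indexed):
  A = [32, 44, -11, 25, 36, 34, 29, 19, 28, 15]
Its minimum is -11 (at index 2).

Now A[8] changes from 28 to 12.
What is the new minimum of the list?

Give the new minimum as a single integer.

Old min = -11 (at index 2)
Change: A[8] 28 -> 12
Changed element was NOT the old min.
  New min = min(old_min, new_val) = min(-11, 12) = -11

Answer: -11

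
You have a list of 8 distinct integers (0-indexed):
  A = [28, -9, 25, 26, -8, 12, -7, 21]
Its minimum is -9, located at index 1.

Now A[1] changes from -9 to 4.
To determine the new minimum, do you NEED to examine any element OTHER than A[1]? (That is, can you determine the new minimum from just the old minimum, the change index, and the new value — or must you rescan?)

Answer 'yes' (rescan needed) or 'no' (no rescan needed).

Old min = -9 at index 1
Change at index 1: -9 -> 4
Index 1 WAS the min and new value 4 > old min -9. Must rescan other elements to find the new min.
Needs rescan: yes

Answer: yes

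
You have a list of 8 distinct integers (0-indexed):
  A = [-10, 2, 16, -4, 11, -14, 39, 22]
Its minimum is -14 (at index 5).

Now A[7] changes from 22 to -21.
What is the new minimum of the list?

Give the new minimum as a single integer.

Answer: -21

Derivation:
Old min = -14 (at index 5)
Change: A[7] 22 -> -21
Changed element was NOT the old min.
  New min = min(old_min, new_val) = min(-14, -21) = -21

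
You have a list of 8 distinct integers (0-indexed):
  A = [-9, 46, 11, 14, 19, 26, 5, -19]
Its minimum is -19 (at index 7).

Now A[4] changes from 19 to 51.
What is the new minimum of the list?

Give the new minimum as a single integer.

Old min = -19 (at index 7)
Change: A[4] 19 -> 51
Changed element was NOT the old min.
  New min = min(old_min, new_val) = min(-19, 51) = -19

Answer: -19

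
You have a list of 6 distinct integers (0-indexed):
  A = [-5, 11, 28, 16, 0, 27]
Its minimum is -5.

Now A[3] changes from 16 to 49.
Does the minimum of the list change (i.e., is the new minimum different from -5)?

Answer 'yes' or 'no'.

Old min = -5
Change: A[3] 16 -> 49
Changed element was NOT the min; min changes only if 49 < -5.
New min = -5; changed? no

Answer: no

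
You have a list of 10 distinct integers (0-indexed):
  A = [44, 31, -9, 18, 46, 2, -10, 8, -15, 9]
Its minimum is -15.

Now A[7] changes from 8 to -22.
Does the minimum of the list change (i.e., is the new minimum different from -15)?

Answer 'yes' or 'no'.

Answer: yes

Derivation:
Old min = -15
Change: A[7] 8 -> -22
Changed element was NOT the min; min changes only if -22 < -15.
New min = -22; changed? yes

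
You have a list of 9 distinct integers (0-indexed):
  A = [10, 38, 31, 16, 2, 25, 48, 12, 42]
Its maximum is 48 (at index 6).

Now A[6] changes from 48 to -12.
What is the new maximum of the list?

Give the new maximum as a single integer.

Old max = 48 (at index 6)
Change: A[6] 48 -> -12
Changed element WAS the max -> may need rescan.
  Max of remaining elements: 42
  New max = max(-12, 42) = 42

Answer: 42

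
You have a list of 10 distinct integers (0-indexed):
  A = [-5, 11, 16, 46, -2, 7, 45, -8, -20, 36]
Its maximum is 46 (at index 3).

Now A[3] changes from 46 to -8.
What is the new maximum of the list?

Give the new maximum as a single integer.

Old max = 46 (at index 3)
Change: A[3] 46 -> -8
Changed element WAS the max -> may need rescan.
  Max of remaining elements: 45
  New max = max(-8, 45) = 45

Answer: 45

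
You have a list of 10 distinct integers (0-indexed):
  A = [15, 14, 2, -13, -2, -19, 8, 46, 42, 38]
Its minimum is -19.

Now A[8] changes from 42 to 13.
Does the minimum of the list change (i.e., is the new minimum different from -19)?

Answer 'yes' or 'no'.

Answer: no

Derivation:
Old min = -19
Change: A[8] 42 -> 13
Changed element was NOT the min; min changes only if 13 < -19.
New min = -19; changed? no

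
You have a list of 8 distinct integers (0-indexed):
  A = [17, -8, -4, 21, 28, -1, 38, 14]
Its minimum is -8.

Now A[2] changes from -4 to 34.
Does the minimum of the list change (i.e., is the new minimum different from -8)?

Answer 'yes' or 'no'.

Old min = -8
Change: A[2] -4 -> 34
Changed element was NOT the min; min changes only if 34 < -8.
New min = -8; changed? no

Answer: no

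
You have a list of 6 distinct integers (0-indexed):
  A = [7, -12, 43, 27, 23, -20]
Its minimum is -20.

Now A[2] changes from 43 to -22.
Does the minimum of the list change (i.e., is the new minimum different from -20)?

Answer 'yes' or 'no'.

Answer: yes

Derivation:
Old min = -20
Change: A[2] 43 -> -22
Changed element was NOT the min; min changes only if -22 < -20.
New min = -22; changed? yes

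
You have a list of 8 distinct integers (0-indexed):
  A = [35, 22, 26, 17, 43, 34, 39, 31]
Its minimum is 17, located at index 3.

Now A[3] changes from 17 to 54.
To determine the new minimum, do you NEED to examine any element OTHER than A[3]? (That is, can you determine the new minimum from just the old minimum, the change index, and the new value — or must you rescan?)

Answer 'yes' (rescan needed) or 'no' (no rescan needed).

Answer: yes

Derivation:
Old min = 17 at index 3
Change at index 3: 17 -> 54
Index 3 WAS the min and new value 54 > old min 17. Must rescan other elements to find the new min.
Needs rescan: yes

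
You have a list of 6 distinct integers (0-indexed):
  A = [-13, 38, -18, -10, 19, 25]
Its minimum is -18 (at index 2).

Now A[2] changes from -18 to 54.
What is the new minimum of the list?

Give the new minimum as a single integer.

Old min = -18 (at index 2)
Change: A[2] -18 -> 54
Changed element WAS the min. Need to check: is 54 still <= all others?
  Min of remaining elements: -13
  New min = min(54, -13) = -13

Answer: -13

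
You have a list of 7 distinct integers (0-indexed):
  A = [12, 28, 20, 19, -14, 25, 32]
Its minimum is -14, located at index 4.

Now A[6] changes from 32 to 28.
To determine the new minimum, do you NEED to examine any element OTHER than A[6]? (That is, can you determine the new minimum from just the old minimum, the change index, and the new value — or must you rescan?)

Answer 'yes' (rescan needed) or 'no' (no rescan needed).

Answer: no

Derivation:
Old min = -14 at index 4
Change at index 6: 32 -> 28
Index 6 was NOT the min. New min = min(-14, 28). No rescan of other elements needed.
Needs rescan: no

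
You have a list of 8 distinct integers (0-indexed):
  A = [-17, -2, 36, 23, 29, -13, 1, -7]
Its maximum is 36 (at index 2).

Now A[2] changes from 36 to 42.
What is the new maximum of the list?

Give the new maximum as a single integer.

Answer: 42

Derivation:
Old max = 36 (at index 2)
Change: A[2] 36 -> 42
Changed element WAS the max -> may need rescan.
  Max of remaining elements: 29
  New max = max(42, 29) = 42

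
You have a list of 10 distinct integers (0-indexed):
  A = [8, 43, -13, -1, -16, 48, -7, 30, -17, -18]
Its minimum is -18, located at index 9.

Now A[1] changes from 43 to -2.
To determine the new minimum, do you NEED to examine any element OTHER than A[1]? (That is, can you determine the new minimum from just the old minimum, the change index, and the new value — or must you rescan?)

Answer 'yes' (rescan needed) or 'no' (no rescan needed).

Old min = -18 at index 9
Change at index 1: 43 -> -2
Index 1 was NOT the min. New min = min(-18, -2). No rescan of other elements needed.
Needs rescan: no

Answer: no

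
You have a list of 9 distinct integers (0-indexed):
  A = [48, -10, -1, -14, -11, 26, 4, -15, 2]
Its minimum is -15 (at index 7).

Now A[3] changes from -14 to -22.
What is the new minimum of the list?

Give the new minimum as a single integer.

Answer: -22

Derivation:
Old min = -15 (at index 7)
Change: A[3] -14 -> -22
Changed element was NOT the old min.
  New min = min(old_min, new_val) = min(-15, -22) = -22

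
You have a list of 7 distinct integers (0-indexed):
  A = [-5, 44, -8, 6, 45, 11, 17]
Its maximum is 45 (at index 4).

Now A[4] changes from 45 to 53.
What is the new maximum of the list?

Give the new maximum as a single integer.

Answer: 53

Derivation:
Old max = 45 (at index 4)
Change: A[4] 45 -> 53
Changed element WAS the max -> may need rescan.
  Max of remaining elements: 44
  New max = max(53, 44) = 53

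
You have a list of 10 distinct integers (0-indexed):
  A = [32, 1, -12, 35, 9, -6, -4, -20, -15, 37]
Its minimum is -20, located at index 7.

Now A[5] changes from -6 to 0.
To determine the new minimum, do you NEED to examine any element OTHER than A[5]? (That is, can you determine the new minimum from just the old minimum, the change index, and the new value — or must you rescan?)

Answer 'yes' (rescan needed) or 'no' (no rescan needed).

Old min = -20 at index 7
Change at index 5: -6 -> 0
Index 5 was NOT the min. New min = min(-20, 0). No rescan of other elements needed.
Needs rescan: no

Answer: no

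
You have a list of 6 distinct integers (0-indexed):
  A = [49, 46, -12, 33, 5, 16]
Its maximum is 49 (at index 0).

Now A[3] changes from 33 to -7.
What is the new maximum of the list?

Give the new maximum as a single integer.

Answer: 49

Derivation:
Old max = 49 (at index 0)
Change: A[3] 33 -> -7
Changed element was NOT the old max.
  New max = max(old_max, new_val) = max(49, -7) = 49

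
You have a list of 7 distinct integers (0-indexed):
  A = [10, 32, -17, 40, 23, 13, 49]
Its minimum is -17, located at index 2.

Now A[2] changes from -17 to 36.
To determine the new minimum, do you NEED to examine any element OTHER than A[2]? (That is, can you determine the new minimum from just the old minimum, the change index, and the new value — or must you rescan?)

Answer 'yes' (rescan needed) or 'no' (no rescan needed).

Old min = -17 at index 2
Change at index 2: -17 -> 36
Index 2 WAS the min and new value 36 > old min -17. Must rescan other elements to find the new min.
Needs rescan: yes

Answer: yes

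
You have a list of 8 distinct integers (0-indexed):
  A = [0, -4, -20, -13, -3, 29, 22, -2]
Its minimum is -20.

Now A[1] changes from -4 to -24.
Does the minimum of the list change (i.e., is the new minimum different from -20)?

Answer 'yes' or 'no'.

Old min = -20
Change: A[1] -4 -> -24
Changed element was NOT the min; min changes only if -24 < -20.
New min = -24; changed? yes

Answer: yes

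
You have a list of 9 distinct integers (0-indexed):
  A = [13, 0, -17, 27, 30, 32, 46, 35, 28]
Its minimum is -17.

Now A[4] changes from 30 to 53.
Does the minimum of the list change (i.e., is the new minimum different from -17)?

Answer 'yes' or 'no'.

Answer: no

Derivation:
Old min = -17
Change: A[4] 30 -> 53
Changed element was NOT the min; min changes only if 53 < -17.
New min = -17; changed? no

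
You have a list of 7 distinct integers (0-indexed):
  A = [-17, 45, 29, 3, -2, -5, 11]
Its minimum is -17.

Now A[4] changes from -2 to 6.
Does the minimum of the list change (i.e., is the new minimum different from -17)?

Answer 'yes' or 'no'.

Old min = -17
Change: A[4] -2 -> 6
Changed element was NOT the min; min changes only if 6 < -17.
New min = -17; changed? no

Answer: no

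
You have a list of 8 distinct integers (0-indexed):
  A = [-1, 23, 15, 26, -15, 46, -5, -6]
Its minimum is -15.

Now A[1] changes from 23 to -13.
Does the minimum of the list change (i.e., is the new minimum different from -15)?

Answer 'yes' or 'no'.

Answer: no

Derivation:
Old min = -15
Change: A[1] 23 -> -13
Changed element was NOT the min; min changes only if -13 < -15.
New min = -15; changed? no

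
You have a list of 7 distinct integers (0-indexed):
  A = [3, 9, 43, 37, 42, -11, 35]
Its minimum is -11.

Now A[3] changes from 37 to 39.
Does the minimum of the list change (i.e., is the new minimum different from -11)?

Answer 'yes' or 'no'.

Old min = -11
Change: A[3] 37 -> 39
Changed element was NOT the min; min changes only if 39 < -11.
New min = -11; changed? no

Answer: no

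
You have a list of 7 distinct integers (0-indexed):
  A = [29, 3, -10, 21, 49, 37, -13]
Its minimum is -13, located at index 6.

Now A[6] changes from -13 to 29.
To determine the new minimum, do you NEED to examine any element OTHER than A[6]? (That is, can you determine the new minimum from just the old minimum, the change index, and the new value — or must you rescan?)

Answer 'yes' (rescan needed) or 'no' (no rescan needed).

Old min = -13 at index 6
Change at index 6: -13 -> 29
Index 6 WAS the min and new value 29 > old min -13. Must rescan other elements to find the new min.
Needs rescan: yes

Answer: yes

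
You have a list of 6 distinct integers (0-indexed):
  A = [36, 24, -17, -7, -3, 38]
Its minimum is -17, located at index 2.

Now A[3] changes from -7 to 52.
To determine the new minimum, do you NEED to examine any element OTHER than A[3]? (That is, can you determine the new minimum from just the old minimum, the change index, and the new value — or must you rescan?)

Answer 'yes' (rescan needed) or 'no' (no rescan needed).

Old min = -17 at index 2
Change at index 3: -7 -> 52
Index 3 was NOT the min. New min = min(-17, 52). No rescan of other elements needed.
Needs rescan: no

Answer: no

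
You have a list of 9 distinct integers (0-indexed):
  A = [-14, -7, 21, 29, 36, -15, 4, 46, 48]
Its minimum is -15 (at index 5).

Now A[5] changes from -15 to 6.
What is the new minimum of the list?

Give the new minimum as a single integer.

Answer: -14

Derivation:
Old min = -15 (at index 5)
Change: A[5] -15 -> 6
Changed element WAS the min. Need to check: is 6 still <= all others?
  Min of remaining elements: -14
  New min = min(6, -14) = -14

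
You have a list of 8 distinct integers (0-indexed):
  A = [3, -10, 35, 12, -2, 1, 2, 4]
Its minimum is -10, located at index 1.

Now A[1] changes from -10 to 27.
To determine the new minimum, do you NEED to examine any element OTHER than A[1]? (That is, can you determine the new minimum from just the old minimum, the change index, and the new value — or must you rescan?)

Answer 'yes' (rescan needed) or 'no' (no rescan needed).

Old min = -10 at index 1
Change at index 1: -10 -> 27
Index 1 WAS the min and new value 27 > old min -10. Must rescan other elements to find the new min.
Needs rescan: yes

Answer: yes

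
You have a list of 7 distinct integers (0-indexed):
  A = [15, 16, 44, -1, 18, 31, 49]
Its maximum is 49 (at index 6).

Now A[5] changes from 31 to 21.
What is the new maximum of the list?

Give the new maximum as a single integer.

Answer: 49

Derivation:
Old max = 49 (at index 6)
Change: A[5] 31 -> 21
Changed element was NOT the old max.
  New max = max(old_max, new_val) = max(49, 21) = 49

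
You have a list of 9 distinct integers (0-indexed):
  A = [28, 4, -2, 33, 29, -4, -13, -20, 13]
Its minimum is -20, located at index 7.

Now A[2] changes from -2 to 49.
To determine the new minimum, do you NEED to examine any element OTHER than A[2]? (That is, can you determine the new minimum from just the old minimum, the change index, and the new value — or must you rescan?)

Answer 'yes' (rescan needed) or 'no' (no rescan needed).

Old min = -20 at index 7
Change at index 2: -2 -> 49
Index 2 was NOT the min. New min = min(-20, 49). No rescan of other elements needed.
Needs rescan: no

Answer: no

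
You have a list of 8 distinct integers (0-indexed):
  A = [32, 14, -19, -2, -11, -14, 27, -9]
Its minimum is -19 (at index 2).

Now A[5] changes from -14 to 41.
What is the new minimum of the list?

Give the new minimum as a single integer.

Old min = -19 (at index 2)
Change: A[5] -14 -> 41
Changed element was NOT the old min.
  New min = min(old_min, new_val) = min(-19, 41) = -19

Answer: -19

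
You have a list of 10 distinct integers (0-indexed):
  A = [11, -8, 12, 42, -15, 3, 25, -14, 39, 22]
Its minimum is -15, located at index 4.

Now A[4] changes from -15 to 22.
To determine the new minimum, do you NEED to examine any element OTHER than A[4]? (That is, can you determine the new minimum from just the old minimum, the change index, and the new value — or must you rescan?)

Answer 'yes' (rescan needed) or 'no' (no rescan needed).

Answer: yes

Derivation:
Old min = -15 at index 4
Change at index 4: -15 -> 22
Index 4 WAS the min and new value 22 > old min -15. Must rescan other elements to find the new min.
Needs rescan: yes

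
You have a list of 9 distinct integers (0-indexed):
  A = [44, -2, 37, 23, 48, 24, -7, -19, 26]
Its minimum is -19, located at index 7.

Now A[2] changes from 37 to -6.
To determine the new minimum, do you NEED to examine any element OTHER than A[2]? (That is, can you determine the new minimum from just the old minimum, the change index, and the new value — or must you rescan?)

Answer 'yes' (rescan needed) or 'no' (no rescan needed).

Old min = -19 at index 7
Change at index 2: 37 -> -6
Index 2 was NOT the min. New min = min(-19, -6). No rescan of other elements needed.
Needs rescan: no

Answer: no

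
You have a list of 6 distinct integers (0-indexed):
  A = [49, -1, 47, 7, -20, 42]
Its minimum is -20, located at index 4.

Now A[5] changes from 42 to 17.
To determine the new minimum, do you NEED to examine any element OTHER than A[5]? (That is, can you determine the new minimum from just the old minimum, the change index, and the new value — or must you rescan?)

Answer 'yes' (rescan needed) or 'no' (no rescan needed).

Old min = -20 at index 4
Change at index 5: 42 -> 17
Index 5 was NOT the min. New min = min(-20, 17). No rescan of other elements needed.
Needs rescan: no

Answer: no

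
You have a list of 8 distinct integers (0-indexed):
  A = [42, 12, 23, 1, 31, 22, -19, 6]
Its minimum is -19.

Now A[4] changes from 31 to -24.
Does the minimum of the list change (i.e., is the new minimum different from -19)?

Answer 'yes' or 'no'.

Old min = -19
Change: A[4] 31 -> -24
Changed element was NOT the min; min changes only if -24 < -19.
New min = -24; changed? yes

Answer: yes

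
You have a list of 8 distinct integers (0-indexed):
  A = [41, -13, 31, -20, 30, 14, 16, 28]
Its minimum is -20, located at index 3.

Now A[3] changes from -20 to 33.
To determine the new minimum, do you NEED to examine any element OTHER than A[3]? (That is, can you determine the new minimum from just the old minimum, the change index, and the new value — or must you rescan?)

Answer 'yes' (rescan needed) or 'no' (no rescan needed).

Old min = -20 at index 3
Change at index 3: -20 -> 33
Index 3 WAS the min and new value 33 > old min -20. Must rescan other elements to find the new min.
Needs rescan: yes

Answer: yes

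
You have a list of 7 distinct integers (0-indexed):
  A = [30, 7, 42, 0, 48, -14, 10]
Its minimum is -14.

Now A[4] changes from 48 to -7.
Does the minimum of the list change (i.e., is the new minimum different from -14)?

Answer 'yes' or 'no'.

Old min = -14
Change: A[4] 48 -> -7
Changed element was NOT the min; min changes only if -7 < -14.
New min = -14; changed? no

Answer: no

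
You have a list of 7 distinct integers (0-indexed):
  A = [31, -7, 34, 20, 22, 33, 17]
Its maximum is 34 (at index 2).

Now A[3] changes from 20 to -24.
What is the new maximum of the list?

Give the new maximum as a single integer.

Old max = 34 (at index 2)
Change: A[3] 20 -> -24
Changed element was NOT the old max.
  New max = max(old_max, new_val) = max(34, -24) = 34

Answer: 34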